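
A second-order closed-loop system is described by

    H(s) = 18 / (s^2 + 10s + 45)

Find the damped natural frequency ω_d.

ω_d ≈ 4.472 rad/s

Comparing s^2 + 10s + 45 to s^2 + 2ζωₙs + ωₙ²: ωₙ = √45 ≈ 6.708 rad/s and ζ = 10/(2·√45) ≈ 0.7454.
ζωₙ = 10/2 = 5, so ω_d = ωₙ√(1−ζ²) = √(ωₙ² − (ζωₙ)²) = √(45 − 5²) = √20 ≈ 4.472 rad/s.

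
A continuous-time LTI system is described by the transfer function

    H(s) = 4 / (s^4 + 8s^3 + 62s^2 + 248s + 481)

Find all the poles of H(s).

s = -3 + 2j, -3 - 2j, -1 + 6j, -1 - 6j

The poles are the roots of the denominator s^4 + 8s^3 + 62s^2 + 248s + 481 = 0.
No real roots exist; factor into two real quadratics: (s^2 + 6s + 13)(s^2 + 2s + 37) = 0.
Each quadratic gives a conjugate pair via the quadratic formula.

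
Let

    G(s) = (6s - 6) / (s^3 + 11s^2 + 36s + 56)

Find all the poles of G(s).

s = -2 ± 2j, -7

The poles are the roots of the denominator s^3 + 11s^2 + 36s + 56 = 0.
Trying s = -7: the polynomial evaluates to 0, so (s + 7) is a factor.
Dividing out leaves s^2 + 4s + 8 = 0.
The quadratic formula then gives s = -2 ± 2j.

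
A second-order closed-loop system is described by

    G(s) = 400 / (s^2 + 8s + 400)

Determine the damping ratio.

Compare the denominator to the standard form s^2 + 2ζωₙs + ωₙ².
ωₙ² = 400, so ωₙ = 20 rad/s.
2ζωₙ = 8, so ζ = 8/(2·20) = 0.2.

ζ = 0.2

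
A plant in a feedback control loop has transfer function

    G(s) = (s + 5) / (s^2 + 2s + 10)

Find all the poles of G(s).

The poles are the roots of the denominator s^2 + 2s + 10 = 0.
Using the quadratic formula: s = (-2 ± √(-36))/2 = -1 ± 3j.

s = -1 ± 3j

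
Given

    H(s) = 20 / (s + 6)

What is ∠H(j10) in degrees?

At s = j10: numerator = 20, denominator = 6 + j10.
∠H = ∠num − ∠den = 0° − (59.036°) = -59.04°.

∠H(j10) ≈ -59.04°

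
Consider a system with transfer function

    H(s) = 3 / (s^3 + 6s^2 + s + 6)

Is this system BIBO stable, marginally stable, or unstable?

marginally stable

The denominator s^3 + 6s^2 + s + 6 factors as (s^2 + 1)(s + 6), giving poles at s = j, -j, -6.
Since the simple pole(s) at s = j, -j lie on the jω-axis with none in the right half-plane, the system is marginally stable.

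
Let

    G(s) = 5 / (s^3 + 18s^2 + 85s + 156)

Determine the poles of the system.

s = -3 + 2j, -3 - 2j, -12

The poles are the roots of the denominator s^3 + 18s^2 + 85s + 156 = 0.
Trying s = -12: the polynomial evaluates to 0, so (s + 12) is a factor.
Dividing out leaves s^2 + 6s + 13 = 0.
The quadratic formula then gives s = -3 ± 2j.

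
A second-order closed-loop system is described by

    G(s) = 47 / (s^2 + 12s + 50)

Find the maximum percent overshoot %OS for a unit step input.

Comparing s^2 + 12s + 50 to s^2 + 2ζωₙs + ωₙ²: ωₙ = √50 ≈ 7.071 rad/s and ζ = 12/(2·√50) ≈ 0.8485.
%OS = 100·exp(−πζ/√(1−ζ²)) = 100·exp(−π·0.8485/√(1−0.8485²)) ≈ 0.649%.

%OS ≈ 0.649%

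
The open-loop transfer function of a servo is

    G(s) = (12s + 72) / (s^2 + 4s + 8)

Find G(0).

Set s = 0: G(0) = (72) / (8) = 9.

G(0) = 9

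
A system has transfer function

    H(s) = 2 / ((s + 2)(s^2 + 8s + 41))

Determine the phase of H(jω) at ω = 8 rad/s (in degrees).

At s = j8: numerator = 2, denominator = -558 - j56.
∠H = ∠num − ∠den = 0° − (-174.27°) = 174.3°.

∠H(j8) ≈ 174.3°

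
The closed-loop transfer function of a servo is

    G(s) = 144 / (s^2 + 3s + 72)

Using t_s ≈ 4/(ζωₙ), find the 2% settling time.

t_s ≈ 2.667 s

Comparing s^2 + 3s + 72 to s^2 + 2ζωₙs + ωₙ²: ωₙ = √72 ≈ 8.485 rad/s and ζ = 3/(2·√72) ≈ 0.1768.
ζωₙ = 3/2 = 1.5, so t_s ≈ 4/(ζωₙ) = 4/1.5 ≈ 2.667 s.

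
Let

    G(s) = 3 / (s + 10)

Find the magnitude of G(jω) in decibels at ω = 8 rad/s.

|G(j8)|_dB ≈ -12.6 dB

Substitute s = j8: numerator = 3, denominator = 10 + j8.
|G(j8)| = |3| / |10 + j8| = 3 / 12.806 ≈ 0.2343.
In decibels: 20·log₁₀(0.2343) ≈ -12.6 dB.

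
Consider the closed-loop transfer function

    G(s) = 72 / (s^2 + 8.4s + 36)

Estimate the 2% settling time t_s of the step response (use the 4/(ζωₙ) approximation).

Comparing s^2 + 8.4s + 36 to s^2 + 2ζωₙs + ωₙ²: ωₙ = 6 rad/s and ζ = 8.4/(2·6) = 0.7.
ζωₙ = 8.4/2 = 4.2, so t_s ≈ 4/(ζωₙ) = 4/4.2 ≈ 0.9524 s.

t_s ≈ 0.9524 s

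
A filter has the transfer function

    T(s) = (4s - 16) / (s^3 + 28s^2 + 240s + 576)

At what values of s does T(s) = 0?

s = 4

Set the numerator to zero: 4s - 16 = 0, i.e. 4·(s - 4) = 0.
So s = 4.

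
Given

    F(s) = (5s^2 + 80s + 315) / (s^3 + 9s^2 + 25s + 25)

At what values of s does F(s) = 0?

Set the numerator to zero: 5s^2 + 80s + 315 = 0, i.e. 5·(s^2 + 16s + 63) = 0.
Factoring: (s + 9)(s + 7) = 0.

s = -9, -7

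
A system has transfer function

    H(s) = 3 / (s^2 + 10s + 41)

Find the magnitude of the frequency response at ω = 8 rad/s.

|H(j8)| ≈ 0.03604

Substitute s = j8: numerator = 3, denominator = -23 + j80.
|H(j8)| = |3| / |-23 + j80| = 3 / 83.241 ≈ 0.03604.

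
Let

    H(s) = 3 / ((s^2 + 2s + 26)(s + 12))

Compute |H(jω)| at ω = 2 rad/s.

|H(j2)| ≈ 0.01103

Substitute s = j2: numerator = 3, denominator = 256 + j92.
|H(j2)| = |3| / |256 + j92| = 3 / 272.03 ≈ 0.01103.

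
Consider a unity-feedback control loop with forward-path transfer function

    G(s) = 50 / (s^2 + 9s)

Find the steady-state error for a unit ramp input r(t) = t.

e_ss = 0.1800

G(s) has one pole at the origin.
This is a Type 1 system. Kv = lim_{s→0} s·G(s) = 50/9.
e_ss = 1/Kv = 1/(50/9) = 9/50 ≈ 0.1800.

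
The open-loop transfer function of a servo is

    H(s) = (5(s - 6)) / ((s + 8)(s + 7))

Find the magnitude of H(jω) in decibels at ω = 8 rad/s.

Substitute s = j8: numerator = -30 + j40, denominator = -8 + j120.
|H(j8)| = |-30 + j40| / |-8 + j120| = 50 / 120.27 ≈ 0.4157.
In decibels: 20·log₁₀(0.4157) ≈ -7.62 dB.

|H(j8)|_dB ≈ -7.62 dB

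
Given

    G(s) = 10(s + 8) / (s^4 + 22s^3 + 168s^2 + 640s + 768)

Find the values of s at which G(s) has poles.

s = -2, -4 ± 4j, -12

The poles are the roots of the denominator s^4 + 22s^3 + 168s^2 + 640s + 768 = 0.
Trying s = -2: the polynomial evaluates to 0, so (s + 2) is a factor.
Dividing out leaves s^3 + 20s^2 + 128s + 384 = 0.
This factors further as (s^2 + 8s + 32)(s + 12) = 0.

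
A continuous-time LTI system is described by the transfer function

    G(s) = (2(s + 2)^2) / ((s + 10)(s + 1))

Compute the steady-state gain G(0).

G(0) = 4/5 ≈ 0.8000

At s = 0 each factor (s + a) contributes a and each (s^2 + bs + c) contributes c.
G(0) = 2·(2) · (2) / ((10) · (1)) = 8/10 = 4/5.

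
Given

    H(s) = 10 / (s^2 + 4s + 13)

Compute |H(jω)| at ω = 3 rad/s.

Substitute s = j3: numerator = 10, denominator = 4 + j12.
|H(j3)| = |10| / |4 + j12| = 10 / 12.649 ≈ 0.7906.

|H(j3)| ≈ 0.7906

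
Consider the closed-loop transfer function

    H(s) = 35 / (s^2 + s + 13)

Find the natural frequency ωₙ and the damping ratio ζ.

ωₙ ≈ 3.606 rad/s, ζ ≈ 0.1387

Compare the denominator to the standard form s^2 + 2ζωₙs + ωₙ².
ωₙ² = 13, so ωₙ = √13 ≈ 3.606 rad/s.
2ζωₙ = 1, so ζ = 1/(2·√13) ≈ 0.1387.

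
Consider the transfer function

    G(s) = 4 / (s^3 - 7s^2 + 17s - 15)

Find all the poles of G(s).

s = 3, 2 + j, 2 - j

The poles are the roots of the denominator s^3 - 7s^2 + 17s - 15 = 0.
Trying s = 3: the polynomial evaluates to 0, so (s - 3) is a factor.
Dividing out leaves s^2 - 4s + 5 = 0.
The quadratic formula then gives s = 2 ± 1j.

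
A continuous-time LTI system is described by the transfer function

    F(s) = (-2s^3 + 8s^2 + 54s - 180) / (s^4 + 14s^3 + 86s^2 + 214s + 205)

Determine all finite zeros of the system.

s = 6, 3, -5

Set the numerator to zero: -2s^3 + 8s^2 + 54s - 180 = 0, i.e. -2·(s^3 - 4s^2 - 27s + 90) = 0.
Factoring: (s - 6)(s - 3)(s + 5) = 0.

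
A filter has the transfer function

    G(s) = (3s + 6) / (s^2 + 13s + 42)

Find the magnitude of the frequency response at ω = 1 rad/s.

|G(j1)| ≈ 0.1560

Substitute s = j1: numerator = 6 + j3, denominator = 41 + j13.
|G(j1)| = |6 + j3| / |41 + j13| = 6.7082 / 43.012 ≈ 0.1560.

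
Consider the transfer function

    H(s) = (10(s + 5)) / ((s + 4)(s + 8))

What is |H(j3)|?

|H(j3)| ≈ 1.365

Substitute s = j3: numerator = 50 + j30, denominator = 23 + j36.
|H(j3)| = |50 + j30| / |23 + j36| = 58.310 / 42.720 ≈ 1.365.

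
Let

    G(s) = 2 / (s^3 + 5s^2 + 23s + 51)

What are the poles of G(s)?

s = -1 ± 4j, -3

The poles are the roots of the denominator s^3 + 5s^2 + 23s + 51 = 0.
Trying s = -3: the polynomial evaluates to 0, so (s + 3) is a factor.
Dividing out leaves s^2 + 2s + 17 = 0.
The quadratic formula then gives s = -1 ± 4j.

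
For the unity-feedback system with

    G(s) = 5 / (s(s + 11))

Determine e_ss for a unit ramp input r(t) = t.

G(s) has one pole at the origin.
This is a Type 1 system. Kv = lim_{s→0} s·G(s) = 5/11.
e_ss = 1/Kv = 1/(5/11) = 11/5 ≈ 2.200.

e_ss = 2.200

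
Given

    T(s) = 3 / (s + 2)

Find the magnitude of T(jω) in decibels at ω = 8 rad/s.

|T(j8)|_dB ≈ -8.78 dB

Substitute s = j8: numerator = 3, denominator = 2 + j8.
|T(j8)| = |3| / |2 + j8| = 3 / 8.2462 ≈ 0.3638.
In decibels: 20·log₁₀(0.3638) ≈ -8.78 dB.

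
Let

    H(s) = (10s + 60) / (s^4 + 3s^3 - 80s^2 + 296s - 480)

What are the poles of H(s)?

s = 2 ± 2j, 5, -12

The poles are the roots of the denominator s^4 + 3s^3 - 80s^2 + 296s - 480 = 0.
Trying s = 5: the polynomial evaluates to 0, so (s - 5) is a factor.
Dividing out leaves s^3 + 8s^2 - 40s + 96 = 0.
This factors further as (s^2 - 4s + 8)(s + 12) = 0.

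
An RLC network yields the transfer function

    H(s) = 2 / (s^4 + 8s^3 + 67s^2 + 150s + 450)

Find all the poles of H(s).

s = -3 ± 6j, -1 ± 3j

The poles are the roots of the denominator s^4 + 8s^3 + 67s^2 + 150s + 450 = 0.
No real roots exist; factor into two real quadratics: (s^2 + 6s + 45)(s^2 + 2s + 10) = 0.
Each quadratic gives a conjugate pair via the quadratic formula.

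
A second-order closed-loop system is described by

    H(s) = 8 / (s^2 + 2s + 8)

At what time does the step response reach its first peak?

Comparing s^2 + 2s + 8 to s^2 + 2ζωₙs + ωₙ²: ωₙ = √8 ≈ 2.828 rad/s and ζ = 2/(2·√8) ≈ 0.3536.
ζωₙ = 2/2 = 1, so ω_d = ωₙ√(1−ζ²) = √(ωₙ² − (ζωₙ)²) = √(8 − 1²) = √7 ≈ 2.646 rad/s.
t_p = π/ω_d = π/2.646 ≈ 1.187 s.

t_p ≈ 1.187 s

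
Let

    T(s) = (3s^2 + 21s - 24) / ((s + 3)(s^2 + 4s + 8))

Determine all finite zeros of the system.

s = 1, -8

Set the numerator to zero: 3s^2 + 21s - 24 = 0, i.e. 3·(s^2 + 7s - 8) = 0.
Factoring: (s - 1)(s + 8) = 0.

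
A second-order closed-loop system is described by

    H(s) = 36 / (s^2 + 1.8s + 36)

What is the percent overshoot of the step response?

%OS ≈ 62.1%

Comparing s^2 + 1.8s + 36 to s^2 + 2ζωₙs + ωₙ²: ωₙ = 6 rad/s and ζ = 1.8/(2·6) = 0.15.
%OS = 100·exp(−πζ/√(1−ζ²)) = 100·exp(−π·0.15/√(1−0.15²)) ≈ 62.1%.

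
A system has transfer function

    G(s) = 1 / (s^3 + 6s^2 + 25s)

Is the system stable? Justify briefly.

The denominator s^3 + 6s^2 + 25s factors as s(s^2 + 6s + 25), giving poles at s = 0, -3 + 4j, -3 - 4j.
Since the simple pole(s) at s = 0 lie on the jω-axis with none in the right half-plane, the system is marginally stable.

marginally stable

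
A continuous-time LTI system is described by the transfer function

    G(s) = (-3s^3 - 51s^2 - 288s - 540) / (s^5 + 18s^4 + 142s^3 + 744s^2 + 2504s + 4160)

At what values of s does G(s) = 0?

Set the numerator to zero: -3s^3 - 51s^2 - 288s - 540 = 0, i.e. -3·(s^3 + 17s^2 + 96s + 180) = 0.
Factoring: (s + 5)(s + 6)^2 = 0.

s = -5, -6, -6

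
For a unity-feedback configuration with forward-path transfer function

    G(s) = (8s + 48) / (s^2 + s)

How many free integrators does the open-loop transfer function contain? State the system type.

Factor s from the denominator: s^2 + s = s·(s + 1).
There is 1 pole at the origin, so the system is Type 1.

Type 1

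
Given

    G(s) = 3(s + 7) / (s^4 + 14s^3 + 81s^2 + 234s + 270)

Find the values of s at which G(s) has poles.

s = -3 + 3j, -3 - 3j, -5, -3

The poles are the roots of the denominator s^4 + 14s^3 + 81s^2 + 234s + 270 = 0.
Trying s = -5: the polynomial evaluates to 0, so (s + 5) is a factor.
Dividing out leaves s^3 + 9s^2 + 36s + 54 = 0.
This factors further as (s^2 + 6s + 18)(s + 3) = 0.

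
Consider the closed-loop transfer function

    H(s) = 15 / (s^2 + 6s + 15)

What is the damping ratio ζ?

ζ ≈ 0.7746

Compare the denominator to the standard form s^2 + 2ζωₙs + ωₙ².
ωₙ² = 15, so ωₙ = √15 ≈ 3.873 rad/s.
2ζωₙ = 6, so ζ = 6/(2·√15) ≈ 0.7746.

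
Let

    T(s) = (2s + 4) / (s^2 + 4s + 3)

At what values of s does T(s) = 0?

s = -2

Set the numerator to zero: 2s + 4 = 0, i.e. 2·(s + 2) = 0.
So s = -2.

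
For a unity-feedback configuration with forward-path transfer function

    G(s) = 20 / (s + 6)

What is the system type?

Type 0

The denominator has no factor of s at the origin — no free integrator — so this is a Type 0 system.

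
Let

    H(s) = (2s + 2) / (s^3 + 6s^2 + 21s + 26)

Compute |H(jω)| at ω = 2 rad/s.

|H(j2)| ≈ 0.1313

Substitute s = j2: numerator = 2 + j4, denominator = 2 + j34.
|H(j2)| = |2 + j4| / |2 + j34| = 4.4721 / 34.059 ≈ 0.1313.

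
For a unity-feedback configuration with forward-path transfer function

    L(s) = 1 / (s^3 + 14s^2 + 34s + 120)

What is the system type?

Type 0

The denominator has no factor of s at the origin — no free integrator — so this is a Type 0 system.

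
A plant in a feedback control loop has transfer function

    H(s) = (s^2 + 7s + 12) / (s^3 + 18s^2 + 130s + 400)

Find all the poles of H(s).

The poles are the roots of the denominator s^3 + 18s^2 + 130s + 400 = 0.
Trying s = -8: the polynomial evaluates to 0, so (s + 8) is a factor.
Dividing out leaves s^2 + 10s + 50 = 0.
The quadratic formula then gives s = -5 ± 5j.

s = -5 ± 5j, -8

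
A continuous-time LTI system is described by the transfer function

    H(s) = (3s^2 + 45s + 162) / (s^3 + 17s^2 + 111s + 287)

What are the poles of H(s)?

The poles are the roots of the denominator s^3 + 17s^2 + 111s + 287 = 0.
Trying s = -7: the polynomial evaluates to 0, so (s + 7) is a factor.
Dividing out leaves s^2 + 10s + 41 = 0.
The quadratic formula then gives s = -5 ± 4j.

s = -7, -5 ± 4j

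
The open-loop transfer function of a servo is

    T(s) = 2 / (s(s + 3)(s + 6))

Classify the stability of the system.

The poles can be read from the denominator factors: s = 0, -3, -6.
Since the simple pole(s) at s = 0 lie on the jω-axis with none in the right half-plane, the system is marginally stable.

marginally stable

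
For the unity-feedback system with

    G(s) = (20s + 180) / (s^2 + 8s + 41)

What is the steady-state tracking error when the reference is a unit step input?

e_ss = 0.1855

G(s) has no poles at the origin.
This is a Type 0 system. Kp = lim_{s→0} G(s) = 180/41.
e_ss = 1/(1 + Kp) = 1/(1 + 180/41) = 41/221 ≈ 0.1855.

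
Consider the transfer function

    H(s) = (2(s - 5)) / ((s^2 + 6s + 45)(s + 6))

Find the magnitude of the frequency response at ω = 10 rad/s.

Substitute s = j10: numerator = -10 + j20, denominator = -930 - j190.
|H(j10)| = |-10 + j20| / |-930 - j190| = 22.361 / 949.21 ≈ 0.02356.

|H(j10)| ≈ 0.02356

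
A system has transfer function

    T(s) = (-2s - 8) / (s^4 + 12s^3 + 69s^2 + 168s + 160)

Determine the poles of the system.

The poles are the roots of the denominator s^4 + 12s^3 + 69s^2 + 168s + 160 = 0.
No real roots exist; factor into two real quadratics: (s^2 + 4s + 5)(s^2 + 8s + 32) = 0.
Each quadratic gives a conjugate pair via the quadratic formula.

s = -2 ± j, -4 ± 4j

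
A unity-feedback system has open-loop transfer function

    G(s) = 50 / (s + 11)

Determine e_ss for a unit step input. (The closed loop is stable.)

G(s) has no poles at the origin.
This is a Type 0 system. Kp = lim_{s→0} G(s) = 50/11.
e_ss = 1/(1 + Kp) = 1/(1 + 50/11) = 11/61 ≈ 0.1803.

e_ss = 0.1803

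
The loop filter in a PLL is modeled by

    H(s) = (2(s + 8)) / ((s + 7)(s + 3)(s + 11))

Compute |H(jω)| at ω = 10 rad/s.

Substitute s = j10: numerator = 16 + j20, denominator = -1869 + j310.
|H(j10)| = |16 + j20| / |-1869 + j310| = 25.612 / 1894.5 ≈ 0.01352.

|H(j10)| ≈ 0.01352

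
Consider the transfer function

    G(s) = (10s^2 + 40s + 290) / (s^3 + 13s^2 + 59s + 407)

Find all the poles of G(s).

s = -1 ± 6j, -11

The poles are the roots of the denominator s^3 + 13s^2 + 59s + 407 = 0.
Trying s = -11: the polynomial evaluates to 0, so (s + 11) is a factor.
Dividing out leaves s^2 + 2s + 37 = 0.
The quadratic formula then gives s = -1 ± 6j.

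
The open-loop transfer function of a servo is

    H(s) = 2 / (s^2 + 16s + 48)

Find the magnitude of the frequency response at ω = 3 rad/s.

Substitute s = j3: numerator = 2, denominator = 39 + j48.
|H(j3)| = |2| / |39 + j48| = 2 / 61.847 ≈ 0.03234.

|H(j3)| ≈ 0.03234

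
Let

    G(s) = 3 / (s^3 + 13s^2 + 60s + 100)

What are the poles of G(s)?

s = -4 ± 2j, -5

The poles are the roots of the denominator s^3 + 13s^2 + 60s + 100 = 0.
Trying s = -5: the polynomial evaluates to 0, so (s + 5) is a factor.
Dividing out leaves s^2 + 8s + 20 = 0.
The quadratic formula then gives s = -4 ± 2j.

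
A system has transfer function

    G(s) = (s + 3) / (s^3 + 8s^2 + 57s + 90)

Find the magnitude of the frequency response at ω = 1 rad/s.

Substitute s = j1: numerator = 3 + j1, denominator = 82 + j56.
|G(j1)| = |3 + j1| / |82 + j56| = 3.1623 / 99.298 ≈ 0.03185.

|G(j1)| ≈ 0.03185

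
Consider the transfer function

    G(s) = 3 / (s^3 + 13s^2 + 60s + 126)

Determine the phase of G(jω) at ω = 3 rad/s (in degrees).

∠G(j3) ≈ -86.63°

At s = j3: numerator = 3, denominator = 9 + j153.
∠G = ∠num − ∠den = 0° − (86.634°) = -86.63°.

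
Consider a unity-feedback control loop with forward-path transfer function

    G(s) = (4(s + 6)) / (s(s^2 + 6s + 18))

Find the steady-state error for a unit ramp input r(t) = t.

e_ss = 0.7500

G(s) has one pole at the origin.
This is a Type 1 system. Kv = lim_{s→0} s·G(s) = 24/18 = 4/3.
e_ss = 1/Kv = 1/(4/3) = 3/4 ≈ 0.7500.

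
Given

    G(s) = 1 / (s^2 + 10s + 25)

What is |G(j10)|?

|G(j10)| = 0.008000

Substitute s = j10: numerator = 1, denominator = -75 + j100.
|G(j10)| = |1| / |-75 + j100| = 1 / 125 = 0.008000.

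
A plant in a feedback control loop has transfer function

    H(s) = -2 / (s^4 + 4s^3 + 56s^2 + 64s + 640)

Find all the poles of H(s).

The poles are the roots of the denominator s^4 + 4s^3 + 56s^2 + 64s + 640 = 0.
No real roots exist; factor into two real quadratics: (s^2 + 16)(s^2 + 4s + 40) = 0.
Each quadratic gives a conjugate pair via the quadratic formula.

s = 4j, -4j, -2 + 6j, -2 - 6j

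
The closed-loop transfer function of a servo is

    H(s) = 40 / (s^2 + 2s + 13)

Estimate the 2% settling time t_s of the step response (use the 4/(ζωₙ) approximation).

t_s ≈ 4 s

Comparing s^2 + 2s + 13 to s^2 + 2ζωₙs + ωₙ²: ωₙ = √13 ≈ 3.606 rad/s and ζ = 2/(2·√13) ≈ 0.2774.
ζωₙ = 2/2 = 1, so t_s ≈ 4/(ζωₙ) = 4/1 = 4 s.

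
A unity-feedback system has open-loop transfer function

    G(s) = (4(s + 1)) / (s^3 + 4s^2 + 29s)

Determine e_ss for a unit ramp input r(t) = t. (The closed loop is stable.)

G(s) has one pole at the origin.
This is a Type 1 system. Kv = lim_{s→0} s·G(s) = 4/29.
e_ss = 1/Kv = 1/(4/29) = 29/4 ≈ 7.250.

e_ss = 7.250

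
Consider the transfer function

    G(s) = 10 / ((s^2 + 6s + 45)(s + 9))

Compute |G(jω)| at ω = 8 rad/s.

|G(j8)| ≈ 0.01609

Substitute s = j8: numerator = 10, denominator = -555 + j280.
|G(j8)| = |10| / |-555 + j280| = 10 / 621.63 ≈ 0.01609.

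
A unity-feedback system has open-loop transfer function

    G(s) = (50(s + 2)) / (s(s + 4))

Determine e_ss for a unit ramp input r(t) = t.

G(s) has one pole at the origin.
This is a Type 1 system. Kv = lim_{s→0} s·G(s) = 100/4 = 25.
e_ss = 1/Kv = 1/(25) = 1/25 ≈ 0.04000.

e_ss = 0.04000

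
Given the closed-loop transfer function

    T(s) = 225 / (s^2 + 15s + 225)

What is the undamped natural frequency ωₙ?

ωₙ = 15 rad/s

Compare the denominator to the standard form s^2 + 2ζωₙs + ωₙ².
ωₙ² = 225, so ωₙ = 15 rad/s.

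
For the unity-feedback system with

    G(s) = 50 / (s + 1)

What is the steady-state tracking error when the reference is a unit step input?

e_ss = 0.01961

G(s) has no poles at the origin.
This is a Type 0 system. Kp = lim_{s→0} G(s) = 50/1.
e_ss = 1/(1 + Kp) = 1/(1 + 50) = 1/51 ≈ 0.01961.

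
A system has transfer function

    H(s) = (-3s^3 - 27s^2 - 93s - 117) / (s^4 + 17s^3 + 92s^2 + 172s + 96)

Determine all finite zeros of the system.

Set the numerator to zero: -3s^3 - 27s^2 - 93s - 117 = 0, i.e. -3·(s^3 + 9s^2 + 31s + 39) = 0.
Factoring: (s^2 + 6s + 13)(s + 3) = 0.

s = -3 + 2j, -3 - 2j, -3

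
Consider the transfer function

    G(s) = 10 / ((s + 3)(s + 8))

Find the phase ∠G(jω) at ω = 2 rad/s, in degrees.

∠G(j2) ≈ -47.73°

At s = j2: numerator = 10, denominator = 20 + j22.
∠G = ∠num − ∠den = 0° − (47.726°) = -47.73°.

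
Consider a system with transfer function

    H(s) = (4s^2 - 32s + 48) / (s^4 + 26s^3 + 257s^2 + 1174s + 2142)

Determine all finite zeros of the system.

s = 2, 6

Set the numerator to zero: 4s^2 - 32s + 48 = 0, i.e. 4·(s^2 - 8s + 12) = 0.
Factoring: (s - 2)(s - 6) = 0.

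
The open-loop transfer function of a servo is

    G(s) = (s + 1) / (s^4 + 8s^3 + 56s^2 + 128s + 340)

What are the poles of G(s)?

s = -1 ± 3j, -3 ± 5j

The poles are the roots of the denominator s^4 + 8s^3 + 56s^2 + 128s + 340 = 0.
No real roots exist; factor into two real quadratics: (s^2 + 2s + 10)(s^2 + 6s + 34) = 0.
Each quadratic gives a conjugate pair via the quadratic formula.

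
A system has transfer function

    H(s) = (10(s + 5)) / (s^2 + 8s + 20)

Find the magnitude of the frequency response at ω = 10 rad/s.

Substitute s = j10: numerator = 50 + j100, denominator = -80 + j80.
|H(j10)| = |50 + j100| / |-80 + j80| = 111.80 / 113.14 ≈ 0.9882.

|H(j10)| ≈ 0.9882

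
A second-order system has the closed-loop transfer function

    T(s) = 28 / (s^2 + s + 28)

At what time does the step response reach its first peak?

t_p ≈ 0.5964 s

Comparing s^2 + s + 28 to s^2 + 2ζωₙs + ωₙ²: ωₙ = √28 ≈ 5.292 rad/s and ζ = 1/(2·√28) ≈ 0.09449.
ζωₙ = 1/2 = 0.5, so ω_d = ωₙ√(1−ζ²) = √(ωₙ² − (ζωₙ)²) = √(28 − 0.5²) = √27.75 ≈ 5.268 rad/s.
t_p = π/ω_d = π/5.268 ≈ 0.5964 s.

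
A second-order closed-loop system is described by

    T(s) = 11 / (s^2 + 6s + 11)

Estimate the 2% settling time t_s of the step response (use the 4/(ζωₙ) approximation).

t_s ≈ 1.333 s

Comparing s^2 + 6s + 11 to s^2 + 2ζωₙs + ωₙ²: ωₙ = √11 ≈ 3.317 rad/s and ζ = 6/(2·√11) ≈ 0.9045.
ζωₙ = 6/2 = 3, so t_s ≈ 4/(ζωₙ) = 4/3 ≈ 1.333 s.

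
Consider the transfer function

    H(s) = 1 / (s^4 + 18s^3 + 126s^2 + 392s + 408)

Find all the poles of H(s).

The poles are the roots of the denominator s^4 + 18s^3 + 126s^2 + 392s + 408 = 0.
Trying s = -6: the polynomial evaluates to 0, so (s + 6) is a factor.
Dividing out leaves s^3 + 12s^2 + 54s + 68 = 0.
This factors further as (s^2 + 10s + 34)(s + 2) = 0.

s = -5 ± 3j, -6, -2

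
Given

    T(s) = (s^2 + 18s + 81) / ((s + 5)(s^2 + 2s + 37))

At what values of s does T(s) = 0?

Set the numerator to zero: s^2 + 18s + 81 = 0.
Factoring: (s + 9)^2 = 0.

s = -9, -9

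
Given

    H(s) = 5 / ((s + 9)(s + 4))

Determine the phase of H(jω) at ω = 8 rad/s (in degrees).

At s = j8: numerator = 5, denominator = -28 + j104.
∠H = ∠num − ∠den = 0° − (105.07°) = -105.1°.

∠H(j8) ≈ -105.1°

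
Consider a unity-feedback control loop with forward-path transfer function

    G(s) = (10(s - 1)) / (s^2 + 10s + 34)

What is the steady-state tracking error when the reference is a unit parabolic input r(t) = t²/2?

G(s) has no poles at the origin.
This is a Type 0 system; Ka = lim_{s→0} s^2·G(s) = 0, so the steady-state error for a parabola input is infinite.

e_ss = ∞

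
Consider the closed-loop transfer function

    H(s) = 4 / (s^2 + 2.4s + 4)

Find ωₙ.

ωₙ = 2 rad/s

Compare the denominator to the standard form s^2 + 2ζωₙs + ωₙ².
ωₙ² = 4, so ωₙ = 2 rad/s.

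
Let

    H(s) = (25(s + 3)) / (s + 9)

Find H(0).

At s = 0 each factor (s + a) contributes a and each (s^2 + bs + c) contributes c.
H(0) = 25·(3) / ((9)) = 75/9 = 25/3.

H(0) = 25/3 ≈ 8.333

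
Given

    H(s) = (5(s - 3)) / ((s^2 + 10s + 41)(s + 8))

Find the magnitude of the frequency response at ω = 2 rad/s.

|H(j2)| ≈ 0.05198

Substitute s = j2: numerator = -15 + j10, denominator = 256 + j234.
|H(j2)| = |-15 + j10| / |256 + j234| = 18.028 / 346.83 ≈ 0.05198.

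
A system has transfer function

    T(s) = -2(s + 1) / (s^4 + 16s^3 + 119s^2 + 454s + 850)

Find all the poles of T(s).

The poles are the roots of the denominator s^4 + 16s^3 + 119s^2 + 454s + 850 = 0.
No real roots exist; factor into two real quadratics: (s^2 + 10s + 34)(s^2 + 6s + 25) = 0.
Each quadratic gives a conjugate pair via the quadratic formula.

s = -5 + 3j, -5 - 3j, -3 + 4j, -3 - 4j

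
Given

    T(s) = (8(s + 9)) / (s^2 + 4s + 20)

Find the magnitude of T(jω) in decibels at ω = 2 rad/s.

Substitute s = j2: numerator = 72 + j16, denominator = 16 + j8.
|T(j2)| = |72 + j16| / |16 + j8| = 73.756 / 17.889 ≈ 4.123.
In decibels: 20·log₁₀(4.123) ≈ 12.3 dB.

|T(j2)|_dB ≈ 12.3 dB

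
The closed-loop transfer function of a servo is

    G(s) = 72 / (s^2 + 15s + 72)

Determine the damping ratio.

ζ ≈ 0.8839

Compare the denominator to the standard form s^2 + 2ζωₙs + ωₙ².
ωₙ² = 72, so ωₙ = √72 ≈ 8.485 rad/s.
2ζωₙ = 15, so ζ = 15/(2·√72) ≈ 0.8839.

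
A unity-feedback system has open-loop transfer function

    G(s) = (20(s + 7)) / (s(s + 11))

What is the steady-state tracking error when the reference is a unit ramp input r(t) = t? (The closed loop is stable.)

G(s) has one pole at the origin.
This is a Type 1 system. Kv = lim_{s→0} s·G(s) = 140/11.
e_ss = 1/Kv = 1/(140/11) = 11/140 ≈ 0.07857.

e_ss = 0.07857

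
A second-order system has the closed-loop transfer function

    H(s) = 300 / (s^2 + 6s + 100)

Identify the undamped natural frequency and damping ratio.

ωₙ = 10 rad/s, ζ = 0.3

Compare the denominator to the standard form s^2 + 2ζωₙs + ωₙ².
ωₙ² = 100, so ωₙ = 10 rad/s.
2ζωₙ = 6, so ζ = 6/(2·10) = 0.3.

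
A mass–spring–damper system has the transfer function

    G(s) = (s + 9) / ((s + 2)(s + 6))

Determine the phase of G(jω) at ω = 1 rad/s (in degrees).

∠G(j1) ≈ -29.69°

At s = j1: numerator = 9 + j1, denominator = 11 + j8.
∠G = ∠num − ∠den = 6.3402° − (36.027°) = -29.69°.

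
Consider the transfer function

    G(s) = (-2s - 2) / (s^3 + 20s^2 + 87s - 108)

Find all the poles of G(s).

The poles are the roots of the denominator s^3 + 20s^2 + 87s - 108 = 0.
Trying s = 1: the polynomial evaluates to 0, so (s - 1) is a factor.
Dividing out leaves s^2 + 21s + 108 = 0.
Factoring the quadratic: (s + 9)(s + 12) = 0.

s = 1, -9, -12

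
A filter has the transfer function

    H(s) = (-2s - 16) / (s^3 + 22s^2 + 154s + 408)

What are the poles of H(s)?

The poles are the roots of the denominator s^3 + 22s^2 + 154s + 408 = 0.
Trying s = -12: the polynomial evaluates to 0, so (s + 12) is a factor.
Dividing out leaves s^2 + 10s + 34 = 0.
The quadratic formula then gives s = -5 ± 3j.

s = -5 + 3j, -5 - 3j, -12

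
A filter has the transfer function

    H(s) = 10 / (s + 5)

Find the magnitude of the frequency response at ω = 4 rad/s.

Substitute s = j4: numerator = 10, denominator = 5 + j4.
|H(j4)| = |10| / |5 + j4| = 10 / 6.4031 ≈ 1.562.

|H(j4)| ≈ 1.562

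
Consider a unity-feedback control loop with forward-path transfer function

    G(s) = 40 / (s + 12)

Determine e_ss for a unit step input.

e_ss = 0.2308

G(s) has no poles at the origin.
This is a Type 0 system. Kp = lim_{s→0} G(s) = 40/12 = 10/3.
e_ss = 1/(1 + Kp) = 1/(1 + 10/3) = 3/13 ≈ 0.2308.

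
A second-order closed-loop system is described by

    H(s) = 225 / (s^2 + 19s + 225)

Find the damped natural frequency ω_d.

ω_d ≈ 11.61 rad/s

Comparing s^2 + 19s + 225 to s^2 + 2ζωₙs + ωₙ²: ωₙ = 15 rad/s and ζ = 19/(2·15) ≈ 0.6333.
ζωₙ = 19/2 = 9.5, so ω_d = ωₙ√(1−ζ²) = √(ωₙ² − (ζωₙ)²) = √(225 − 9.5²) = √134.75 ≈ 11.61 rad/s.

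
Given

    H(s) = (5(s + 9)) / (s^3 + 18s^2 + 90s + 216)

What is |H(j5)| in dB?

|H(j5)|_dB ≈ -17.8 dB

Substitute s = j5: numerator = 45 + j25, denominator = -234 + j325.
|H(j5)| = |45 + j25| / |-234 + j325| = 51.478 / 400.48 ≈ 0.1285.
In decibels: 20·log₁₀(0.1285) ≈ -17.8 dB.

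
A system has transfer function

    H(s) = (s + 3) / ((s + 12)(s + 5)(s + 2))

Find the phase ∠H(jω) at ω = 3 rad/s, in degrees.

∠H(j3) ≈ -56.31°

At s = j3: numerator = 3 + j3, denominator = -51 + j255.
∠H = ∠num − ∠den = 45° − (101.31°) = -56.31°.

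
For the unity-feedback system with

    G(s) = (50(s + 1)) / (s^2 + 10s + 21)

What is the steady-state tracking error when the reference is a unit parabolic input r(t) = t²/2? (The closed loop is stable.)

G(s) has no poles at the origin.
This is a Type 0 system; Ka = lim_{s→0} s^2·G(s) = 0, so the steady-state error for a parabola input is infinite.

e_ss = ∞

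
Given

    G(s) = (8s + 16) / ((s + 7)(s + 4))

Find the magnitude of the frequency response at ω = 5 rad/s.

|G(j5)| ≈ 0.7821

Substitute s = j5: numerator = 16 + j40, denominator = 3 + j55.
|G(j5)| = |16 + j40| / |3 + j55| = 43.081 / 55.082 ≈ 0.7821.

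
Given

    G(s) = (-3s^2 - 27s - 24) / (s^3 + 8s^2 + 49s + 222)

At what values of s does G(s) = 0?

Set the numerator to zero: -3s^2 - 27s - 24 = 0, i.e. -3·(s^2 + 9s + 8) = 0.
Factoring: (s + 1)(s + 8) = 0.

s = -1, -8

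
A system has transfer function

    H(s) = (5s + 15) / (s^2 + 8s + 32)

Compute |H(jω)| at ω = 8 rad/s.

Substitute s = j8: numerator = 15 + j40, denominator = -32 + j64.
|H(j8)| = |15 + j40| / |-32 + j64| = 42.720 / 71.554 ≈ 0.5970.

|H(j8)| ≈ 0.5970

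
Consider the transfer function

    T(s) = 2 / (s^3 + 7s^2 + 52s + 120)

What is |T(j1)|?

Substitute s = j1: numerator = 2, denominator = 113 + j51.
|T(j1)| = |2| / |113 + j51| = 2 / 123.98 ≈ 0.01613.

|T(j1)| ≈ 0.01613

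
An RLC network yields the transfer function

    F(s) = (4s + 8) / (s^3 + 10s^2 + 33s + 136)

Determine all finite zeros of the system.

Set the numerator to zero: 4s + 8 = 0, i.e. 4·(s + 2) = 0.
So s = -2.

s = -2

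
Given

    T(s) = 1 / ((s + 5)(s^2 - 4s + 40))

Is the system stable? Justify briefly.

unstable

The poles can be read from the denominator factors: s = -5, 2 ± 6j.
Since the pole(s) at s = 2 + 6j, 2 - 6j lie in the right half-plane, the system is unstable.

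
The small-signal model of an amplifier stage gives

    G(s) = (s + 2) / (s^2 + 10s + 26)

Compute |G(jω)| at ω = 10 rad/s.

Substitute s = j10: numerator = 2 + j10, denominator = -74 + j100.
|G(j10)| = |2 + j10| / |-74 + j100| = 10.198 / 124.40 ≈ 0.08198.

|G(j10)| ≈ 0.08198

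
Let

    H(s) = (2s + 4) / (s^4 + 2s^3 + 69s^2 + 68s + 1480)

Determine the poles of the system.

The poles are the roots of the denominator s^4 + 2s^3 + 69s^2 + 68s + 1480 = 0.
No real roots exist; factor into two real quadratics: (s^2 + 4s + 40)(s^2 - 2s + 37) = 0.
Each quadratic gives a conjugate pair via the quadratic formula.

s = -2 + 6j, -2 - 6j, 1 + 6j, 1 - 6j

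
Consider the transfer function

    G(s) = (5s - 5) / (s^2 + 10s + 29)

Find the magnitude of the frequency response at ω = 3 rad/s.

|G(j3)| ≈ 0.4385

Substitute s = j3: numerator = -5 + j15, denominator = 20 + j30.
|G(j3)| = |-5 + j15| / |20 + j30| = 15.811 / 36.056 ≈ 0.4385.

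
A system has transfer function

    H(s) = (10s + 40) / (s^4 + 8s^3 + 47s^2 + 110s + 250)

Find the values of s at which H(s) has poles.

s = -3 + 4j, -3 - 4j, -1 + 3j, -1 - 3j

The poles are the roots of the denominator s^4 + 8s^3 + 47s^2 + 110s + 250 = 0.
No real roots exist; factor into two real quadratics: (s^2 + 6s + 25)(s^2 + 2s + 10) = 0.
Each quadratic gives a conjugate pair via the quadratic formula.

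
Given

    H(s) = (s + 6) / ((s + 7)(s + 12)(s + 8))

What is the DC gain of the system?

At s = 0 each factor (s + a) contributes a and each (s^2 + bs + c) contributes c.
H(0) = 1·(6) / ((7) · (12) · (8)) = 6/672 = 1/112.

H(0) = 1/112 ≈ 0.008929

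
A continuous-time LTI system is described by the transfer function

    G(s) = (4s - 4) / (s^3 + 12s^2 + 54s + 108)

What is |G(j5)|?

|G(j5)| ≈ 0.08477

Substitute s = j5: numerator = -4 + j20, denominator = -192 + j145.
|G(j5)| = |-4 + j20| / |-192 + j145| = 20.396 / 240.60 ≈ 0.08477.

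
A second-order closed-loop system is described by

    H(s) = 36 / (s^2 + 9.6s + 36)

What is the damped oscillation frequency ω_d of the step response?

ω_d = 3.600 rad/s

Comparing s^2 + 9.6s + 36 to s^2 + 2ζωₙs + ωₙ²: ωₙ = 6 rad/s and ζ = 9.6/(2·6) = 0.8.
ζωₙ = 9.6/2 = 4.8, so ω_d = ωₙ√(1−ζ²) = √(ωₙ² − (ζωₙ)²) = √(36 − 4.8²) = √12.96 = 3.600 rad/s.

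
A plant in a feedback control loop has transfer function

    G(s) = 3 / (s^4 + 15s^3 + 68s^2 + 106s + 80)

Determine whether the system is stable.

stable

The denominator s^4 + 15s^3 + 68s^2 + 106s + 80 factors as (s + 5)(s^2 + 2s + 2)(s + 8), giving poles at s = -5, -1 ± j, -8.
Since all poles lie strictly in the left half-plane, the system is stable.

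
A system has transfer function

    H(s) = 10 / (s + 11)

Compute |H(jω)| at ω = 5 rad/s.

Substitute s = j5: numerator = 10, denominator = 11 + j5.
|H(j5)| = |10| / |11 + j5| = 10 / 12.083 ≈ 0.8276.

|H(j5)| ≈ 0.8276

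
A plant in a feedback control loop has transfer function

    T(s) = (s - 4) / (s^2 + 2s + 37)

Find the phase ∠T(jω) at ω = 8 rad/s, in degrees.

At s = j8: numerator = -4 + j8, denominator = -27 + j16.
∠T = ∠num − ∠den = 116.57° − (149.35°) = -32.78°.

∠T(j8) ≈ -32.78°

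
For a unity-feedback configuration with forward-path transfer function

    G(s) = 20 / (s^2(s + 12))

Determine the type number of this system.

The denominator has 2 factors of s at the origin (free integrators), so this is a Type 2 system.

Type 2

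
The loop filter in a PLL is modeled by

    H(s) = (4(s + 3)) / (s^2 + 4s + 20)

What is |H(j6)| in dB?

Substitute s = j6: numerator = 12 + j24, denominator = -16 + j24.
|H(j6)| = |12 + j24| / |-16 + j24| = 26.833 / 28.844 ≈ 0.9303.
In decibels: 20·log₁₀(0.9303) ≈ -0.628 dB.

|H(j6)|_dB ≈ -0.628 dB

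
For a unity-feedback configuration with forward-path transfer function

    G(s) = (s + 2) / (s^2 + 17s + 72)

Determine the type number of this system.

Type 0

The denominator has no factor of s at the origin — no free integrator — so this is a Type 0 system.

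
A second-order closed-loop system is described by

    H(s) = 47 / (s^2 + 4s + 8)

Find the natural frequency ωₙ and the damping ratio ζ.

Compare the denominator to the standard form s^2 + 2ζωₙs + ωₙ².
ωₙ² = 8, so ωₙ = √8 ≈ 2.828 rad/s.
2ζωₙ = 4, so ζ = 4/(2·√8) ≈ 0.7071.

ωₙ ≈ 2.828 rad/s, ζ ≈ 0.7071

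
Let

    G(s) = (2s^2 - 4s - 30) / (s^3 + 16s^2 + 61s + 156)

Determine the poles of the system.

s = -2 + 3j, -2 - 3j, -12

The poles are the roots of the denominator s^3 + 16s^2 + 61s + 156 = 0.
Trying s = -12: the polynomial evaluates to 0, so (s + 12) is a factor.
Dividing out leaves s^2 + 4s + 13 = 0.
The quadratic formula then gives s = -2 ± 3j.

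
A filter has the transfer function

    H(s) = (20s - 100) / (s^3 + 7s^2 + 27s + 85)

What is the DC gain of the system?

Set s = 0: H(0) = (-100) / (85) = -20/17.

H(0) = -20/17 ≈ -1.176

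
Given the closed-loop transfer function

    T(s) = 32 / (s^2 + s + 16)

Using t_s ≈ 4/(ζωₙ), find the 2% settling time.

t_s ≈ 8 s

Comparing s^2 + s + 16 to s^2 + 2ζωₙs + ωₙ²: ωₙ = 4 rad/s and ζ = 1/(2·4) = 0.125.
ζωₙ = 1/2 = 0.5, so t_s ≈ 4/(ζωₙ) = 4/0.5 = 8 s.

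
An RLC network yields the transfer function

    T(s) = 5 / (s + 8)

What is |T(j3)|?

|T(j3)| ≈ 0.5852

Substitute s = j3: numerator = 5, denominator = 8 + j3.
|T(j3)| = |5| / |8 + j3| = 5 / 8.5440 ≈ 0.5852.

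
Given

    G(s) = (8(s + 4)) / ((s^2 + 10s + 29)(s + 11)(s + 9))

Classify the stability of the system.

The poles can be read from the denominator factors: s = -5 ± 2j, -11, -9.
Since all poles lie strictly in the left half-plane, the system is stable.

stable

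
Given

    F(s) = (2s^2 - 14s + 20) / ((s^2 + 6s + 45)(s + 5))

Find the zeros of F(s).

s = 2, 5

Set the numerator to zero: 2s^2 - 14s + 20 = 0, i.e. 2·(s^2 - 7s + 10) = 0.
Factoring: (s - 2)(s - 5) = 0.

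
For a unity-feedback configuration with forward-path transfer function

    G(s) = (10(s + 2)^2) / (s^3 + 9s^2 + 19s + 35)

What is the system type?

The denominator has no factor of s at the origin — no free integrator — so this is a Type 0 system.

Type 0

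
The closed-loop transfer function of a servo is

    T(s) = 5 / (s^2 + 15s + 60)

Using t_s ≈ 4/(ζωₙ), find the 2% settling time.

t_s ≈ 0.5333 s

Comparing s^2 + 15s + 60 to s^2 + 2ζωₙs + ωₙ²: ωₙ = √60 ≈ 7.746 rad/s and ζ = 15/(2·√60) ≈ 0.9682.
ζωₙ = 15/2 = 7.5, so t_s ≈ 4/(ζωₙ) = 4/7.5 ≈ 0.5333 s.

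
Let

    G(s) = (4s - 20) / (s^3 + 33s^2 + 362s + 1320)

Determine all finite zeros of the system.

Set the numerator to zero: 4s - 20 = 0, i.e. 4·(s - 5) = 0.
So s = 5.

s = 5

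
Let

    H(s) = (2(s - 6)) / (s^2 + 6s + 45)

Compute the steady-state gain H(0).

H(0) = -4/15 ≈ -0.2667

At s = 0 each factor (s + a) contributes a and each (s^2 + bs + c) contributes c.
H(0) = 2·(-6) / ((45)) = -12/45 = -4/15.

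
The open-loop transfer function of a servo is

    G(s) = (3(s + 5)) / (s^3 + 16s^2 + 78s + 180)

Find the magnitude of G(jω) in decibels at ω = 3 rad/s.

Substitute s = j3: numerator = 15 + j9, denominator = 36 + j207.
|G(j3)| = |15 + j9| / |36 + j207| = 17.493 / 210.11 ≈ 0.08326.
In decibels: 20·log₁₀(0.08326) ≈ -21.6 dB.

|G(j3)|_dB ≈ -21.6 dB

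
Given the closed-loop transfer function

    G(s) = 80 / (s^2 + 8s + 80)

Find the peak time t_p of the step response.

Comparing s^2 + 8s + 80 to s^2 + 2ζωₙs + ωₙ²: ωₙ = √80 ≈ 8.944 rad/s and ζ = 8/(2·√80) ≈ 0.4472.
ζωₙ = 8/2 = 4, so ω_d = ωₙ√(1−ζ²) = √(ωₙ² − (ζωₙ)²) = √(80 − 4²) = √64 = 8 rad/s.
t_p = π/ω_d = π/8 ≈ 0.3927 s.

t_p ≈ 0.3927 s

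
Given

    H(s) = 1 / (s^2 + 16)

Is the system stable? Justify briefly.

The denominator s^2 + 16 factors as (s^2 + 16), giving poles at s = 4j, -4j.
Since the simple pole(s) at s = ±4j lie on the jω-axis with none in the right half-plane, the system is marginally stable.

marginally stable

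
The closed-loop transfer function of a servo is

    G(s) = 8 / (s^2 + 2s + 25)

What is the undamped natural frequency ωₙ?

ωₙ = 5 rad/s

Compare the denominator to the standard form s^2 + 2ζωₙs + ωₙ².
ωₙ² = 25, so ωₙ = 5 rad/s.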